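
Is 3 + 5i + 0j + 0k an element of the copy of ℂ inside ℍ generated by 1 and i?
Yes. The quaternion 3 + 5i has j- and k-coefficients y = z = 0, so it lies in the complex subalgebra spanned by 1 and i.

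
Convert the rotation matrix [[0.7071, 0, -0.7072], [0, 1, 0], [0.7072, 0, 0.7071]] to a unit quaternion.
0.9239 - 0.3827j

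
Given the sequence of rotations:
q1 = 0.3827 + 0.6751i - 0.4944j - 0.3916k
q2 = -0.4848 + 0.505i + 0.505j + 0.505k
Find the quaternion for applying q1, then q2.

q2 · q1 = -0.079 - 0.0821i + 0.9716j - 0.2075k
-0.079 - 0.0821i + 0.9716j - 0.2075k


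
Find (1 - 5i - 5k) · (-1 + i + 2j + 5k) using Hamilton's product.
29 + 16i + 22j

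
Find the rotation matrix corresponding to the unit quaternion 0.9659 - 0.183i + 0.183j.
[[0.933, -0.067, 0.3535], [-0.067, 0.933, 0.3535], [-0.3535, -0.3535, 0.866]]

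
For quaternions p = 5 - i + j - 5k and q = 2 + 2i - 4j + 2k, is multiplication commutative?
No: pq = 26 - 10i - 26j + 2k ≠ 26 + 26i - 10j - 2k = qp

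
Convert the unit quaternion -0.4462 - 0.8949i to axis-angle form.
axis = (-1, 0, 0), θ = 233°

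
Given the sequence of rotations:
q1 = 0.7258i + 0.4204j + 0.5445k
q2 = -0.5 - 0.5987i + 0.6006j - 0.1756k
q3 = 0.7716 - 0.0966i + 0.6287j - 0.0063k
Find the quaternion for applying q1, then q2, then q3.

q2 · q1 = 0.2777 + 0.0379i - 0.0117j - 0.9599k
q3 · q2 · q1 = 0.2192 - 0.6011i + 0.0726j - 0.7651k
0.2192 - 0.6011i + 0.0726j - 0.7651k


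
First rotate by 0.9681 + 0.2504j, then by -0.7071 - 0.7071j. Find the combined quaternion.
-0.5075 - 0.8616j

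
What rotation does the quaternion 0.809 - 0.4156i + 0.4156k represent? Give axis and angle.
axis = (-√2/2, 0, √2/2), θ = 72°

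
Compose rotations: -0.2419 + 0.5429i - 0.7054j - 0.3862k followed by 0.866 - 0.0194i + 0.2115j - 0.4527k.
-0.2246 + 0.0738i - 0.9153j - 0.3261k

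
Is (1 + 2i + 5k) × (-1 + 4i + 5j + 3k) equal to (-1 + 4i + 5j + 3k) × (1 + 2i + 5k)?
No: pq = -24 - 23i + 19j + 8k ≠ -24 + 27i - 9j - 12k = qp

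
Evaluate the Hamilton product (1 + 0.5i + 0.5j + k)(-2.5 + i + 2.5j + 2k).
-6.25 - 1.75i + 1.25j + 0.25k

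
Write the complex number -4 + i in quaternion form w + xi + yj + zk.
-4 + i + 0j + 0k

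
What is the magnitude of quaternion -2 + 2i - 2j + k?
√13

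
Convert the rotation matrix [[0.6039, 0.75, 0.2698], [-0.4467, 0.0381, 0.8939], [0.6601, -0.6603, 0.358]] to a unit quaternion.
0.7071 - 0.5495i - 0.138j - 0.4231k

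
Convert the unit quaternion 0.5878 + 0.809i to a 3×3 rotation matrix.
[[1, 0, 0], [0, -0.309, -0.9511], [0, 0.9511, -0.309]]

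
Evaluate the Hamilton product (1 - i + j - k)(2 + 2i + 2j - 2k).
-8k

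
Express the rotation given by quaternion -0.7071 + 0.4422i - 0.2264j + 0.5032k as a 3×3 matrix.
[[0.3911, 0.5114, 0.7652], [-0.9119, 0.1025, 0.3975], [0.1249, -0.8532, 0.5064]]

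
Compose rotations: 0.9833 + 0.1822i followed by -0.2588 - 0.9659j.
-0.2545 - 0.0472i - 0.9498j + 0.176k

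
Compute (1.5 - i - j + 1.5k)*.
1.5 + i + j - 1.5k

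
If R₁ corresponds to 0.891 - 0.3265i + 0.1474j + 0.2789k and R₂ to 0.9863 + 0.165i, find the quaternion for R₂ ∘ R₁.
0.9327 - 0.175i + 0.0994j + 0.2994k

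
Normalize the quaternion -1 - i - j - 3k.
-0.2887 - 0.2887i - 0.2887j - 0.866k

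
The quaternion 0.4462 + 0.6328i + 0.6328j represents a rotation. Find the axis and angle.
axis = (√2/2, √2/2, 0), θ = 127°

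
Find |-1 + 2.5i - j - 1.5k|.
3.24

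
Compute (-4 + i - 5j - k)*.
-4 - i + 5j + k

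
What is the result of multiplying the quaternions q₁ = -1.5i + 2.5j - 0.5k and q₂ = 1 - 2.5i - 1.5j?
-2.25i + 3.75j + 8k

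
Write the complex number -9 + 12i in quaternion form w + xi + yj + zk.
-9 + 12i + 0j + 0k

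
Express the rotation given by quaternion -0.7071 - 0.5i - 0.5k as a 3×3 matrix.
[[0.5, -0.7071, 0.5], [0.7071, 0, -0.7071], [0.5, 0.7071, 0.5]]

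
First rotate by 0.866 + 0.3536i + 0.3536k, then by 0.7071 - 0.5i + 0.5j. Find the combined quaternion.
0.7891 - 0.0062i + 0.6098j + 0.0732k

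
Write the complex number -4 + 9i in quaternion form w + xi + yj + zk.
-4 + 9i + 0j + 0k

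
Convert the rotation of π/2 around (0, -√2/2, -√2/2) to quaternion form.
0.7071 - 0.5j - 0.5k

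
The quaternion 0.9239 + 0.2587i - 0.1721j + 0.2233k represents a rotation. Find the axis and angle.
axis = (0.6761, -0.4498, 0.5836), θ = π/4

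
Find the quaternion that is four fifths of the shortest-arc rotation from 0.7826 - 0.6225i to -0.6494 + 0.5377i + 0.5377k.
0.6948 - 0.5699i - 0.4387k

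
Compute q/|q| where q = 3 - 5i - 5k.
0.3906 - 0.6509i - 0.6509k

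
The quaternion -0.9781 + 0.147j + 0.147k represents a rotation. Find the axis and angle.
axis = (0, √2/2, √2/2), θ = 336°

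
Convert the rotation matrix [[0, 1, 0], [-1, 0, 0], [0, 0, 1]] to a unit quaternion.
0.7071 - 0.7071k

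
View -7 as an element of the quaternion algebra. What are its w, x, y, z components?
-7 + 0i + 0j + 0k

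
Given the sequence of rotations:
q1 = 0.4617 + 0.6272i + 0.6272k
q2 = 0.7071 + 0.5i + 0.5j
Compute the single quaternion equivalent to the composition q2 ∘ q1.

q2 · q1 = 0.0129 + 0.9879i - 0.0828j + 0.1299k
0.0129 + 0.9879i - 0.0828j + 0.1299k


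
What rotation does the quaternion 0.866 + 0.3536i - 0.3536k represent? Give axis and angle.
axis = (√2/2, 0, -√2/2), θ = π/3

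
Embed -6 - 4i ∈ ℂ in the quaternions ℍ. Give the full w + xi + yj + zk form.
-6 - 4i + 0j + 0k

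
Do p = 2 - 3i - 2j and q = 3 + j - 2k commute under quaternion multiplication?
No: pq = 8 - 5i - 10j - 7k ≠ 8 - 13i + 2j - k = qp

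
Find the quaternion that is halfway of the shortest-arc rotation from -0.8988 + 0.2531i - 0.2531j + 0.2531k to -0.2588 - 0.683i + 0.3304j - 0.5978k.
-0.4175 + 0.6106i - 0.3806j + 0.555k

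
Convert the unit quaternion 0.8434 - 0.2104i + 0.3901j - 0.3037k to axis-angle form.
axis = (-0.3916, 0.7261, -0.5652), θ = 65°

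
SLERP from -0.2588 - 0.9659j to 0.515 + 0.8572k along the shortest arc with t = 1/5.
-0.3856 - 0.8895j - 0.2452k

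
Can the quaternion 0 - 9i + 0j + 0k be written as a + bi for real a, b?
Yes. The quaternion -9i has j- and k-coefficients y = z = 0, so it lies in the complex subalgebra spanned by 1 and i.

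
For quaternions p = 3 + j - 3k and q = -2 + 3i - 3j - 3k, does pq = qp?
No: pq = -12 - 3i - 20j - 6k ≠ -12 + 21i - 2j = qp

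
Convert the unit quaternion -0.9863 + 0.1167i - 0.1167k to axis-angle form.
axis = (√2/2, 0, -√2/2), θ = 341°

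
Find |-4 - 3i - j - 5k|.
√51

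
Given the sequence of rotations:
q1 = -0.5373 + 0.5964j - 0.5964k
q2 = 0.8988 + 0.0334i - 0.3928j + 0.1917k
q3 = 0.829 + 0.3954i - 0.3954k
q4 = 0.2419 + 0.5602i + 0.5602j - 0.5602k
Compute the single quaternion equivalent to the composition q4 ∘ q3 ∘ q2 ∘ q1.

q2 · q1 = -0.1343 + 0.102i + 0.767j - 0.6191k
q3 · q2 · q1 = -0.3965 + 0.3347i + 0.8403j - 0.1569k
q4 · q3 · q2 · q1 = -0.842 + 0.2417i - 0.1185j + 0.4674k
-0.842 + 0.2417i - 0.1185j + 0.4674k


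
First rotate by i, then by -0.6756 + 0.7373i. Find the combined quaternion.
-0.7373 - 0.6756i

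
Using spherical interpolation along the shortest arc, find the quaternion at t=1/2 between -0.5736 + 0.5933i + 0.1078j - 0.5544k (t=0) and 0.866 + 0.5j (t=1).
-0.8475 + 0.3493i - 0.2309j - 0.3264k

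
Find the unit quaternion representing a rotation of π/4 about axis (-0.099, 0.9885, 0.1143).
0.9239 - 0.0379i + 0.3783j + 0.0437k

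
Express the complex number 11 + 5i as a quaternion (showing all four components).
11 + 5i + 0j + 0k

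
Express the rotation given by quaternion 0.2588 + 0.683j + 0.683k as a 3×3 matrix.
[[-0.866, -0.3535, 0.3535], [0.3535, 0.067, 0.933], [-0.3535, 0.933, 0.067]]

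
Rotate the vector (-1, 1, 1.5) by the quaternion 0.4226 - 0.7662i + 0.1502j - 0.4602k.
(0.876, 0.785, -1.693)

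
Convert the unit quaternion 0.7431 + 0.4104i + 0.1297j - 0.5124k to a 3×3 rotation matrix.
[[0.4412, 0.868, -0.2278], [-0.6551, 0.138, -0.7429], [-0.6133, 0.477, 0.6295]]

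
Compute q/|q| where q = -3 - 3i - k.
-0.6882 - 0.6882i - 0.2294k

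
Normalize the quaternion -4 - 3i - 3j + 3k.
-0.61 - 0.4575i - 0.4575j + 0.4575k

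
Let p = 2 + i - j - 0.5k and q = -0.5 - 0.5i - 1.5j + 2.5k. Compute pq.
-0.75 - 4.75i - 4.75j + 3.25k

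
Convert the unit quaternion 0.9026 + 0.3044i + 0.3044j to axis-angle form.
axis = (√2/2, √2/2, 0), θ = 51°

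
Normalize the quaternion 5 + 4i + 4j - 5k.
0.5522 + 0.4417i + 0.4417j - 0.5522k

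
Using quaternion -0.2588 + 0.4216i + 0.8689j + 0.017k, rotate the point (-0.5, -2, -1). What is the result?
(-0.792, -1.898, 1.011)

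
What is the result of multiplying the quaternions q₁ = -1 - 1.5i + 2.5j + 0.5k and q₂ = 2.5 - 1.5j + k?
0.75 - 0.5i + 9.25j + 2.5k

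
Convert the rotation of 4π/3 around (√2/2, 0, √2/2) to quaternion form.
-0.5 + 0.6124i + 0.6124k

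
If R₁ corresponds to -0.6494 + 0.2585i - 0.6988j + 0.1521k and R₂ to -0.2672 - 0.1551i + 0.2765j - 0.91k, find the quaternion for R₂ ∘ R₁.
0.5452 - 0.5622i - 0.2045j + 0.5872k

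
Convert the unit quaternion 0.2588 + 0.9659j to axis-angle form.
axis = (0, 1, 0), θ = 5π/6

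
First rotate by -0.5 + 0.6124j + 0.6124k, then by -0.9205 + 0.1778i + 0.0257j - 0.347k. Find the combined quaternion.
0.657 + 0.1393i - 0.6854j - 0.2813k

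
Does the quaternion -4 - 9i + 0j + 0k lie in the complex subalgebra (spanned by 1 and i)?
Yes. The quaternion -4 - 9i has j- and k-coefficients y = z = 0, so it lies in the complex subalgebra spanned by 1 and i.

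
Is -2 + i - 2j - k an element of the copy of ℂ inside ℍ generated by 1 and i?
No. The quaternion -2 + i - 2j - k has j-coefficient y = -2 and k-coefficient z = -1, not both zero, so it does not lie in the complex subalgebra spanned by 1 and i.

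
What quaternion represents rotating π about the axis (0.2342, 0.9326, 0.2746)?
0.2342i + 0.9326j + 0.2746k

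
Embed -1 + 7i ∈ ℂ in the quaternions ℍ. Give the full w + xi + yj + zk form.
-1 + 7i + 0j + 0k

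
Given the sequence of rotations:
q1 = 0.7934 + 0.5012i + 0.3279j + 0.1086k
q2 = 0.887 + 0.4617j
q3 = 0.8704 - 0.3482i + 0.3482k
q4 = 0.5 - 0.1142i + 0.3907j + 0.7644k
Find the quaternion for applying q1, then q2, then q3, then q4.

q2 · q1 = 0.5524 + 0.4947i + 0.6572j - 0.1351k
q3 · q2 · q1 = 0.7001 + 0.0094i + 0.6972j - 0.1541k
q4 · q3 · q2 · q1 = 0.1965 - 0.6684i + 0.6117j + 0.3748k
0.1965 - 0.6684i + 0.6117j + 0.3748k


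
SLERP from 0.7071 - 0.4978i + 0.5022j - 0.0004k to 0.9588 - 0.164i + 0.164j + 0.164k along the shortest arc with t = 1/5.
0.7791 - 0.4408i + 0.4444j + 0.0342k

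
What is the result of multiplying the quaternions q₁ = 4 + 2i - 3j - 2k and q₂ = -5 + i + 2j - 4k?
-24 + 10i + 29j + k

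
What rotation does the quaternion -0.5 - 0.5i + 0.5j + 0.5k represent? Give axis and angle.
axis = (-√3/3, √3/3, √3/3), θ = 4π/3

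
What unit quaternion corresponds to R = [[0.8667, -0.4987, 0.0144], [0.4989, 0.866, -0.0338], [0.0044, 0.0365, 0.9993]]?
0.9659 + 0.0182i + 0.0026j + 0.2582k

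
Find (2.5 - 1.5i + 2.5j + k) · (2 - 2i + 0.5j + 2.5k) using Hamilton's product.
-1.75 - 2.25i + 8j + 12.5k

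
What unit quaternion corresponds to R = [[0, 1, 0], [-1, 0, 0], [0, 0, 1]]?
0.7071 - 0.7071k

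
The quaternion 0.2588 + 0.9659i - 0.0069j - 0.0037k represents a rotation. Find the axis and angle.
axis = (1, -0.0071, -0.0038), θ = 5π/6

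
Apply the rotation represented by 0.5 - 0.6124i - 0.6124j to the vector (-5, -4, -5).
(-1.188, -7.812, 1.888)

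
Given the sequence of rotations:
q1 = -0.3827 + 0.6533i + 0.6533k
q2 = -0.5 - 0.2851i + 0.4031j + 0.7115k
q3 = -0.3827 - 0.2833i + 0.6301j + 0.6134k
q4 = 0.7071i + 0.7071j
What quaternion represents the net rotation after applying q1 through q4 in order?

q2 · q1 = -0.0872 + 0.0458i + 0.4968j - 0.8623k
q3 · q2 · q1 = 0.2622 - 0.8409i - 0.4613j + 0.1069k
q4 · q3 · q2 · q1 = 0.9208 + 0.261i + 0.1098j + 0.2684k
0.9208 + 0.261i + 0.1098j + 0.2684k


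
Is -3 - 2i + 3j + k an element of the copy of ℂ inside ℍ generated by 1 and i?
No. The quaternion -3 - 2i + 3j + k has j-coefficient y = 3 and k-coefficient z = 1, not both zero, so it does not lie in the complex subalgebra spanned by 1 and i.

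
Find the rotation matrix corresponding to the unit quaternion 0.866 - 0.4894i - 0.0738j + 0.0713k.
[[0.9789, -0.0513, -0.1976], [0.1957, 0.5108, 0.8371], [0.058, -0.8582, 0.5101]]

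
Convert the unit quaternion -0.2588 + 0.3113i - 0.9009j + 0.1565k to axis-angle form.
axis = (0.3223, -0.9327, 0.162), θ = 7π/6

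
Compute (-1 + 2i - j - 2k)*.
-1 - 2i + j + 2k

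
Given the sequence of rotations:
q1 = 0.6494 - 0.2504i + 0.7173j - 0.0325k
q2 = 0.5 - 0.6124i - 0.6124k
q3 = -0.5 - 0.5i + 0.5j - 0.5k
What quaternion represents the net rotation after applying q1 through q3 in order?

q2 · q1 = 0.1515 - 0.0836i + 0.4921j - 0.8532k
q3 · q2 · q1 = -0.7902 - 0.2145i - 0.5551j + 0.1466k
-0.7902 - 0.2145i - 0.5551j + 0.1466k


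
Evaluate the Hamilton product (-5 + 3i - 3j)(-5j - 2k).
-15 + 6i + 31j - 5k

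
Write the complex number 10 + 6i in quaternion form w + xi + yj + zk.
10 + 6i + 0j + 0k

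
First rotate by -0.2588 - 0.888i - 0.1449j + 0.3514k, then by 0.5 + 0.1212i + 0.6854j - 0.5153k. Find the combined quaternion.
0.2586 - 0.3092i + 0.1652j + 0.9001k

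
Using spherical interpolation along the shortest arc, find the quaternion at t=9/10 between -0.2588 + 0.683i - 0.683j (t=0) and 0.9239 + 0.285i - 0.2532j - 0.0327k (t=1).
0.8596 + 0.3757i - 0.3448j - 0.0318k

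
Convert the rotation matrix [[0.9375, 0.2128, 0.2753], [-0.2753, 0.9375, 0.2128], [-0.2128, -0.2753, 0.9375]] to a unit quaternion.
0.9763 - 0.125i + 0.125j - 0.125k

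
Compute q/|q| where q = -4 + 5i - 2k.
-0.5963 + 0.7454i - 0.2981k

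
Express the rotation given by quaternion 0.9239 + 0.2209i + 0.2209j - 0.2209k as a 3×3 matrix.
[[0.8048, 0.5058, 0.3106], [-0.3106, 0.8048, -0.5058], [-0.5058, 0.3106, 0.8048]]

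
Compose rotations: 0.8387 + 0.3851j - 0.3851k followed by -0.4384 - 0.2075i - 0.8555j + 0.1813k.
0.0316 + 0.0856i - 0.9662j + 0.241k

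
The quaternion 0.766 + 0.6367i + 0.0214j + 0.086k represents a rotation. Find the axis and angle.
axis = (0.9905, 0.0333, 0.1338), θ = 80°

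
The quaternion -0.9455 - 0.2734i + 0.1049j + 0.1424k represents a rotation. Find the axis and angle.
axis = (-0.8396, 0.3222, 0.4373), θ = 322°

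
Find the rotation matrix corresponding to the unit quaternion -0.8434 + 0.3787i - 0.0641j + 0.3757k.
[[0.7095, 0.5852, 0.3927], [-0.6823, 0.4309, 0.5906], [0.1764, -0.687, 0.705]]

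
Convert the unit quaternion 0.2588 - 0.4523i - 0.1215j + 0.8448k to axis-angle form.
axis = (-0.4683, -0.1258, 0.8746), θ = 5π/6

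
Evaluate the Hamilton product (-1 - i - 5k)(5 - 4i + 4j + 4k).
11 + 19i + 20j - 33k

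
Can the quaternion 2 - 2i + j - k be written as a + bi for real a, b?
No. The quaternion 2 - 2i + j - k has j-coefficient y = 1 and k-coefficient z = -1, not both zero, so it does not lie in the complex subalgebra spanned by 1 and i.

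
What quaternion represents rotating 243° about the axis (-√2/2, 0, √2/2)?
-0.5225 - 0.6029i + 0.6029k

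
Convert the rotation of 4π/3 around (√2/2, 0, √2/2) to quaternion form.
-0.5 + 0.6124i + 0.6124k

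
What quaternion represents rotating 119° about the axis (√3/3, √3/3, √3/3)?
0.5075 + 0.4975i + 0.4975j + 0.4975k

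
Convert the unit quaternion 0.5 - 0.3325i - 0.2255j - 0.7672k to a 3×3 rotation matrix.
[[-0.2789, 0.9172, 0.2847], [-0.6172, -0.3983, 0.6785], [0.7357, 0.0135, 0.6772]]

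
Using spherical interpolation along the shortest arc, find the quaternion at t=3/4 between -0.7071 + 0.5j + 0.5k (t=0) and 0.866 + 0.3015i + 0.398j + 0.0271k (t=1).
-0.9424 - 0.2513i - 0.1759j + 0.1333k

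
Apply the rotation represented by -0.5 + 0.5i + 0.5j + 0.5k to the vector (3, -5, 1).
(-5, 1, 3)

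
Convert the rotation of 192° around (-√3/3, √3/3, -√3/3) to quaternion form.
-0.1045 - 0.5742i + 0.5742j - 0.5742k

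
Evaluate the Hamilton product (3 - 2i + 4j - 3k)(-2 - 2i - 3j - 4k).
-10 - 27i - 19j + 8k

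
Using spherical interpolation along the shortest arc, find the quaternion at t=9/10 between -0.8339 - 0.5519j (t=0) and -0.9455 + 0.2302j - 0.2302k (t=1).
-0.9657 + 0.1498j - 0.2122k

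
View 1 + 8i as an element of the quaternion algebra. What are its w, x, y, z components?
1 + 8i + 0j + 0k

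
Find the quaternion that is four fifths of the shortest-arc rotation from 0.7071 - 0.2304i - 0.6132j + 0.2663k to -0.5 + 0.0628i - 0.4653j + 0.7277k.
-0.258 - 0.0086i - 0.6082j + 0.7506k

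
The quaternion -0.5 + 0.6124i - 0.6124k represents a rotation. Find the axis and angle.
axis = (√2/2, 0, -√2/2), θ = 4π/3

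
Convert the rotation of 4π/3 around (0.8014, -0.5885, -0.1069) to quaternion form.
-0.5 + 0.694i - 0.5097j - 0.0926k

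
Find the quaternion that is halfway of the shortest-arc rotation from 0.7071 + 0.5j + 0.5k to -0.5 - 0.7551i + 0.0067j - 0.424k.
0.6829 + 0.4272i + 0.2791j + 0.5227k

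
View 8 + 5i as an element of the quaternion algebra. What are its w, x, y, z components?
8 + 5i + 0j + 0k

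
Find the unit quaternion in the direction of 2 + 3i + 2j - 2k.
0.4364 + 0.6547i + 0.4364j - 0.4364k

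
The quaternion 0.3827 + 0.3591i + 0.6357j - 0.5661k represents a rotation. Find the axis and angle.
axis = (0.3887, 0.6881, -0.6127), θ = 3π/4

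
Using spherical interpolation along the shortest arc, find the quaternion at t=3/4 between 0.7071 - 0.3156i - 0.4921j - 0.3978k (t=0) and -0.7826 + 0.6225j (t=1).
0.7846 - 0.0826i - 0.6057j - 0.1041k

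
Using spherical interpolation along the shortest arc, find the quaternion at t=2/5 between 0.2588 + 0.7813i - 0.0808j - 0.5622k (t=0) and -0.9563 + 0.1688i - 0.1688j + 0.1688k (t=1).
0.7027 + 0.4947i + 0.0294j - 0.5105k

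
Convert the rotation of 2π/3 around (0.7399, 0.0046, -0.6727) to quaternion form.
0.5 + 0.6408i + 0.004j - 0.5826k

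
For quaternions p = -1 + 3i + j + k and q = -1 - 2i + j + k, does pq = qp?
No: pq = 5 - i - 7j + 3k ≠ 5 - i + 3j - 7k = qp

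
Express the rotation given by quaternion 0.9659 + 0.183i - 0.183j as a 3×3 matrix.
[[0.933, -0.067, -0.3535], [-0.067, 0.933, -0.3535], [0.3535, 0.3535, 0.866]]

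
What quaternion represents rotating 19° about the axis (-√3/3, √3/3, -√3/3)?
0.9863 - 0.0953i + 0.0953j - 0.0953k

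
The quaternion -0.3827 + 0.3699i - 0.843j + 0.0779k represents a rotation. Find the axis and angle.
axis = (0.4004, -0.9125, 0.0843), θ = 5π/4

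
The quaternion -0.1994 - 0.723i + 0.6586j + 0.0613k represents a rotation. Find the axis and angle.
axis = (-0.7378, 0.6721, 0.0626), θ = 203°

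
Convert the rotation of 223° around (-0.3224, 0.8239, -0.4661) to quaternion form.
-0.3665 - 0.3i + 0.7666j - 0.4337k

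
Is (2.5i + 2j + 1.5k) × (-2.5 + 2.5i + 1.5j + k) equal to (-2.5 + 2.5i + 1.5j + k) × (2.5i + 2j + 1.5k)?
No: pq = -10.75 - 6.5i - 3.75j - 5k ≠ -10.75 - 6i - 6.25j - 2.5k = qp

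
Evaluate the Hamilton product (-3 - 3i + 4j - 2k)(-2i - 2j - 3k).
-4 - 10i + j + 23k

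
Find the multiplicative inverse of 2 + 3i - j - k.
0.1333 - 0.2i + 0.0667j + 0.0667k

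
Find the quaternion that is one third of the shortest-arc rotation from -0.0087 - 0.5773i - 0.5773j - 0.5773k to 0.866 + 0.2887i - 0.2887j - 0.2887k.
0.3904 - 0.3399i - 0.605j - 0.605k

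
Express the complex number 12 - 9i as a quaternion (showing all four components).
12 - 9i + 0j + 0k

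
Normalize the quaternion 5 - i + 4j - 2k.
0.7372 - 0.1474i + 0.5898j - 0.2949k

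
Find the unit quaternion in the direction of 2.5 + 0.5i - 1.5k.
0.8452 + 0.169i - 0.5071k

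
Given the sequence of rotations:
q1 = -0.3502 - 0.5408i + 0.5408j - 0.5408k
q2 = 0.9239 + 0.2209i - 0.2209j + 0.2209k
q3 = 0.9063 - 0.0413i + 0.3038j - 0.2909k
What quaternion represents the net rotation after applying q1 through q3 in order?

q2 · q1 = 0.0348 - 0.577i + 0.577j - 0.577k
q3 · q2 · q1 = -0.3354 - 0.5318i + 0.6775j - 0.3816k
-0.3354 - 0.5318i + 0.6775j - 0.3816k


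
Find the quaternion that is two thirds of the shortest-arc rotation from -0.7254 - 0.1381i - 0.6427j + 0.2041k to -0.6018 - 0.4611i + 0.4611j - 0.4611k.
-0.8422 - 0.4487i + 0.0811j - 0.2876k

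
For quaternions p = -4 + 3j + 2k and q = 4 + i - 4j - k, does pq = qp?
No: pq = -2 + i + 30j + 9k ≠ -2 - 9i + 26j + 15k = qp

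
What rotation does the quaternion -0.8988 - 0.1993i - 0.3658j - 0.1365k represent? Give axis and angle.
axis = (-0.4546, -0.8345, -0.3114), θ = 308°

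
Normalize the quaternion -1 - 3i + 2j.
-0.2673 - 0.8018i + 0.5345j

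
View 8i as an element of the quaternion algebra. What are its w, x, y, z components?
0 + 8i + 0j + 0k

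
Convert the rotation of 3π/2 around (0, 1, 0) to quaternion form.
-0.7071 + 0.7071j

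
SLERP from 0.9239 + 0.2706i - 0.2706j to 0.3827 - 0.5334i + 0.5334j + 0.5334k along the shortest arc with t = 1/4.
0.9781 + 0.0487i - 0.0487j + 0.1965k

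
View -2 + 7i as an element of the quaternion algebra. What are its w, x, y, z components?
-2 + 7i + 0j + 0k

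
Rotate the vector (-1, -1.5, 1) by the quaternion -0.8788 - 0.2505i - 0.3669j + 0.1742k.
(-0.847, -1.666, 0.869)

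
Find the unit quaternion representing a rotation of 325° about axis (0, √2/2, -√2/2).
-0.9537 + 0.2126j - 0.2126k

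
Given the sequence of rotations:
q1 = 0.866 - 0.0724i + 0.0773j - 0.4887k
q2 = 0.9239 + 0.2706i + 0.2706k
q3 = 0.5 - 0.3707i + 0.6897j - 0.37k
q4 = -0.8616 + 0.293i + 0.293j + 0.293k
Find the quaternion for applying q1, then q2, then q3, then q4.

q2 · q1 = 0.9519 + 0.1465i + 0.1841j - 0.1963k
q3 · q2 · q1 = 0.3307 - 0.3469i + 0.6216j - 0.6196k
q4 · q3 · q2 · q1 = -0.1839 + 0.0321i - 0.3588j + 0.9145k
-0.1839 + 0.0321i - 0.3588j + 0.9145k


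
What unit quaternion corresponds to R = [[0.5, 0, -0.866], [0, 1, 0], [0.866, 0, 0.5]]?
0.866 - 0.5j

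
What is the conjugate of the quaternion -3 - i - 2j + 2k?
-3 + i + 2j - 2k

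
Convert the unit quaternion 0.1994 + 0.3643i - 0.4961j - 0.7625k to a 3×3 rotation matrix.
[[-0.655, -0.0574, -0.7534], [-0.6655, -0.4282, 0.6113], [-0.3577, 0.9018, 0.2423]]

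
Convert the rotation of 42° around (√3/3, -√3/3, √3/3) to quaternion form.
0.9336 + 0.2069i - 0.2069j + 0.2069k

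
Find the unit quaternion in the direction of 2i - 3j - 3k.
0.4264i - 0.6396j - 0.6396k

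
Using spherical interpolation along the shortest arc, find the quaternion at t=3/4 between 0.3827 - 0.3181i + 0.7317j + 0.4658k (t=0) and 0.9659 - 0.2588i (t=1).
0.9131 - 0.3104i + 0.2231j + 0.142k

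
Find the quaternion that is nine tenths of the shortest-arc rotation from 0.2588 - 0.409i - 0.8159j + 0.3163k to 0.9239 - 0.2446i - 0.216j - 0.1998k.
0.8987 - 0.2799i - 0.3032j - 0.1485k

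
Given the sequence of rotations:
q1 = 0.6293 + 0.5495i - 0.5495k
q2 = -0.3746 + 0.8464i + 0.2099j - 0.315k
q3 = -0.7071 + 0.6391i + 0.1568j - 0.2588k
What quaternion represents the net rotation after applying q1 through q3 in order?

q2 · q1 = -0.8739 + 0.2115i + 0.4241j - 0.1077k
q3 · q2 · q1 = 0.3884 - 0.6152i - 0.4228j + 0.5402k
0.3884 - 0.6152i - 0.4228j + 0.5402k


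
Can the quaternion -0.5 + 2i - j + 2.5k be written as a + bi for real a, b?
No. The quaternion -0.5 + 2i - j + 2.5k has j-coefficient y = -1 and k-coefficient z = 2.5, not both zero, so it does not lie in the complex subalgebra spanned by 1 and i.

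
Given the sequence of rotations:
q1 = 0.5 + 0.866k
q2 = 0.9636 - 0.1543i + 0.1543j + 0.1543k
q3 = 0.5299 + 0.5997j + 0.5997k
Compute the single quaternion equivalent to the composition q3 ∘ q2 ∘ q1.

q2 · q1 = 0.3482 + 0.0565i + 0.2108j + 0.9116k
q3 · q2 · q1 = -0.4886 + 0.4502i + 0.3544j + 0.658k
-0.4886 + 0.4502i + 0.3544j + 0.658k


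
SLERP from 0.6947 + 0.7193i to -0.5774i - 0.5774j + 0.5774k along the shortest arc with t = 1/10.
0.654 + 0.7495i + 0.0724j - 0.0724k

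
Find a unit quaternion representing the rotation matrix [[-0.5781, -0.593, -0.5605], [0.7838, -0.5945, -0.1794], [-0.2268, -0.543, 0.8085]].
0.3987 - 0.228i - 0.2092j + 0.8633k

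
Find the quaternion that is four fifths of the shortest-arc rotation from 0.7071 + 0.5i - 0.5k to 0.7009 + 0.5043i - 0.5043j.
0.7334 + 0.5258i - 0.4168j - 0.109k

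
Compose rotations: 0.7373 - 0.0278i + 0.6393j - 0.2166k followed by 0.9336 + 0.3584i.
0.6983 + 0.2383i + 0.6745j + 0.0269k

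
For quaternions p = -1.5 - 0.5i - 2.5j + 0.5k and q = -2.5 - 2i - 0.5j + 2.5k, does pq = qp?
No: pq = 0.25 - 1.75i + 7.25j - 9.75k ≠ 0.25 + 10.25i + 6.75j - 0.25k = qp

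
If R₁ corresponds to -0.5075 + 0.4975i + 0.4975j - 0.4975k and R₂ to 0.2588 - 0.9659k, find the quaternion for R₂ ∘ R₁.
-0.6119 + 0.6093i - 0.3518j + 0.3614k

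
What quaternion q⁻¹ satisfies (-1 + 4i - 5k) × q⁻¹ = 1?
-0.0238 - 0.0952i + 0.119k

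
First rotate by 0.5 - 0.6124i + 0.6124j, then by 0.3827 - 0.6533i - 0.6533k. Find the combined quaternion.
-0.2087 - 0.1609i + 0.6344j - 0.7267k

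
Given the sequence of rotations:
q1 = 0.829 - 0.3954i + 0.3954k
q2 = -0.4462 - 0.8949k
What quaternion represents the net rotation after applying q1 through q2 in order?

q2 · q1 = -0.0161 + 0.1764i + 0.3538j - 0.9183k
-0.0161 + 0.1764i + 0.3538j - 0.9183k


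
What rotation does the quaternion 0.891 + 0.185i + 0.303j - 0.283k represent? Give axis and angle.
axis = (0.4075, 0.6674, -0.6233), θ = 54°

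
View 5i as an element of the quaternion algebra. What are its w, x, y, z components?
0 + 5i + 0j + 0k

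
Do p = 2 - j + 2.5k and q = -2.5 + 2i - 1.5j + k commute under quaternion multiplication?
No: pq = -9 + 6.75i + 4.5j - 2.25k ≠ -9 + 1.25i - 5.5j - 6.25k = qp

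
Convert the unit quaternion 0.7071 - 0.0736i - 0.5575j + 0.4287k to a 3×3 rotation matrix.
[[0.0108, -0.5242, -0.8515], [0.6883, 0.6216, -0.3739], [0.7253, -0.5821, 0.3676]]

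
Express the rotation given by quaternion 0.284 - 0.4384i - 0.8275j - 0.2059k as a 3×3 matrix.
[[-0.4543, 0.8425, -0.2895], [0.6086, 0.5308, 0.5898], [0.6506, 0.0918, -0.7539]]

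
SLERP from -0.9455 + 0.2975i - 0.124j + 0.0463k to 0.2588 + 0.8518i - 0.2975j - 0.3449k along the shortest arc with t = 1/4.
-0.7683 + 0.5926i - 0.2254j - 0.0873k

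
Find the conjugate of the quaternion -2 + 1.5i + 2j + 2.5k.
-2 - 1.5i - 2j - 2.5k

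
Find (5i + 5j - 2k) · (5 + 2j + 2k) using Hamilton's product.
-6 + 39i + 15j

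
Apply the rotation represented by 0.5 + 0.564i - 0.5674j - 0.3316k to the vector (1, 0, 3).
(-2.688, -1.535, -0.647)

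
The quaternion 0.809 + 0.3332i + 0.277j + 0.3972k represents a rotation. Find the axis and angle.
axis = (0.5669, 0.4712, 0.6757), θ = 72°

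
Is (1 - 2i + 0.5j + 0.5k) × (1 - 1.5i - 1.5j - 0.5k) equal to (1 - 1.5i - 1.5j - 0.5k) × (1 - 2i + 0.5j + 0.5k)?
No: pq = -1 - 3i - 2.75j + 3.75k ≠ -1 - 4i + 0.75j - 3.75k = qp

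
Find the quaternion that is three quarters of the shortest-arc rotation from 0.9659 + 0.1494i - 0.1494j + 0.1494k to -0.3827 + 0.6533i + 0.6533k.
0.6718 - 0.5225i - 0.0519j - 0.5225k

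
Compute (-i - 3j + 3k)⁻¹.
0.0526i + 0.1579j - 0.1579k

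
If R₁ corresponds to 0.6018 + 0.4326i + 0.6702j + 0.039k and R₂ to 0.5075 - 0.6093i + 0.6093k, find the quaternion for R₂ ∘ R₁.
0.5452 - 0.5555i + 0.6275j - 0.0219k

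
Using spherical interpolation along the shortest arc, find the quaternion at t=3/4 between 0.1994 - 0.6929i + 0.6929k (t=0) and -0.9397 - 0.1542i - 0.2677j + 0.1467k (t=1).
-0.7872 - 0.4034i - 0.2457j + 0.3965k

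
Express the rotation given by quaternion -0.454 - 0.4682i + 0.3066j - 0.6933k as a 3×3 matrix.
[[-0.1493, -0.9166, 0.3708], [0.3424, -0.3998, -0.8503], [0.9276, 0, 0.3736]]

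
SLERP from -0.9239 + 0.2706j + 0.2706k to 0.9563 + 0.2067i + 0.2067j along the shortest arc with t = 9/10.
-0.9687 - 0.1882i - 0.1595j + 0.0287k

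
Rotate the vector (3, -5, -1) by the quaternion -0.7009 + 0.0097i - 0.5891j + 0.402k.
(-3.646, -4.648, -0.324)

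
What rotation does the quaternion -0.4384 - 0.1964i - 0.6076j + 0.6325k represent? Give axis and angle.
axis = (-0.2185, -0.676, 0.7037), θ = 232°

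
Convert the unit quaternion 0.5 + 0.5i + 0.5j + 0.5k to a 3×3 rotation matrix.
[[0, 0, 1], [1, 0, 0], [0, 1, 0]]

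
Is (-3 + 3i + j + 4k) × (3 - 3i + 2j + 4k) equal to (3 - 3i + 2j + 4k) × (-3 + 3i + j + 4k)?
No: pq = -18 + 14i - 27j + 9k ≠ -18 + 22i + 21j - 9k = qp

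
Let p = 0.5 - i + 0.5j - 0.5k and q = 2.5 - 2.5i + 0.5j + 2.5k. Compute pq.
-0.25 - 2.25i + 5.25j + 0.75k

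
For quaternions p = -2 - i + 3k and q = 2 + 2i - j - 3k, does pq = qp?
No: pq = 7 - 3i + 5j + 13k ≠ 7 - 9i - j + 11k = qp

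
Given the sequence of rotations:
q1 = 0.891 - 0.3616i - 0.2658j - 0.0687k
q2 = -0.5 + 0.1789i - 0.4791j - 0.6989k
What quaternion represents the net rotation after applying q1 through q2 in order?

q2 · q1 = -0.5562 + 0.1873i - 0.029j - 0.8092k
-0.5562 + 0.1873i - 0.029j - 0.8092k


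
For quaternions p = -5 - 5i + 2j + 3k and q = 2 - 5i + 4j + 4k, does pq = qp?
No: pq = -55 + 11i - 11j - 24k ≠ -55 + 19i - 21j - 4k = qp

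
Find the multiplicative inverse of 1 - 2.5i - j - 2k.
0.0816 + 0.2041i + 0.0816j + 0.1633k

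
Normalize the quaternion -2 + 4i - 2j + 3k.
-0.3482 + 0.6963i - 0.3482j + 0.5222k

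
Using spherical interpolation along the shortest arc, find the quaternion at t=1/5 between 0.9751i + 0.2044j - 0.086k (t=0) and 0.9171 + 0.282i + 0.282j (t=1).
0.2371 + 0.9347i + 0.2536j - 0.076k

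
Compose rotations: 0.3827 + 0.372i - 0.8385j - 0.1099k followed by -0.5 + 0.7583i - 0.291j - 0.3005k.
-0.7505 - 0.1158i + 0.2794j - 0.5876k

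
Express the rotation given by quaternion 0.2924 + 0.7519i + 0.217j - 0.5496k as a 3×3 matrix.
[[0.3017, 0.6477, -0.6996], [0.0049, -0.7348, -0.6782], [-0.9534, 0.2012, -0.2249]]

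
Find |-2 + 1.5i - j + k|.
2.872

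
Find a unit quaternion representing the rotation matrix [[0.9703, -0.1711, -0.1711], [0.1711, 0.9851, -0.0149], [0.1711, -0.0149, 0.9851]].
0.9925 - 0.0862j + 0.0862k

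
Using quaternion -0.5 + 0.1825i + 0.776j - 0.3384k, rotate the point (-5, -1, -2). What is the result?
(4.021, -3.127, -2.013)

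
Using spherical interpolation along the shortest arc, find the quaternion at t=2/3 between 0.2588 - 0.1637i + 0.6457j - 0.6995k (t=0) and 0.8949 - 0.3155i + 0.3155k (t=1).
0.8821 - 0.346i + 0.3117j - 0.0708k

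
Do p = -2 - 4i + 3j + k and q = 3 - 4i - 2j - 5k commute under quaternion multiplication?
No: pq = -11 - 17i - 11j + 33k ≠ -11 + 9i + 37j - 7k = qp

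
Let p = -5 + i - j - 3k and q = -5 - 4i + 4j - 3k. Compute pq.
24 + 30i + 30k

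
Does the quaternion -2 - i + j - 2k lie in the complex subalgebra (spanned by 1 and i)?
No. The quaternion -2 - i + j - 2k has j-coefficient y = 1 and k-coefficient z = -2, not both zero, so it does not lie in the complex subalgebra spanned by 1 and i.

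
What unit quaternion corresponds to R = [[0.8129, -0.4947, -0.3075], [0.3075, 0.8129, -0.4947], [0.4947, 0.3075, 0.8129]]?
0.9272 + 0.2163i - 0.2163j + 0.2163k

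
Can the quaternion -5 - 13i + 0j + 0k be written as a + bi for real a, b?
Yes. The quaternion -5 - 13i has j- and k-coefficients y = z = 0, so it lies in the complex subalgebra spanned by 1 and i.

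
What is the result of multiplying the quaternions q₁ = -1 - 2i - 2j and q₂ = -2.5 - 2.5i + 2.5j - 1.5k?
2.5 + 10.5i - 0.5j - 8.5k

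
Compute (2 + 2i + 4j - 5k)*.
2 - 2i - 4j + 5k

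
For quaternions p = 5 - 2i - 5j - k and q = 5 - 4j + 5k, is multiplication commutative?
No: pq = 10 - 39i - 35j + 28k ≠ 10 + 19i - 55j + 12k = qp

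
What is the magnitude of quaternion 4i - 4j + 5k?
√57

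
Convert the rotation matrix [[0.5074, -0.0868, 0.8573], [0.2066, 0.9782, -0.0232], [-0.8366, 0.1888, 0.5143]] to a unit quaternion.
0.866 + 0.0612i + 0.489j + 0.0847k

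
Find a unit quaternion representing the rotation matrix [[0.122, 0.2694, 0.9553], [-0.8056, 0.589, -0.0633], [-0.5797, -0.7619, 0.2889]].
0.7071 - 0.247i + 0.5427j - 0.3801k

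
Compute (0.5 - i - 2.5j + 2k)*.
0.5 + i + 2.5j - 2k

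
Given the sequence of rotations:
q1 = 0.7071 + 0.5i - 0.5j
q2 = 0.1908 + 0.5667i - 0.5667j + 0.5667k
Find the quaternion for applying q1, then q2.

q2 · q1 = -0.4318 + 0.7795i - 0.2128j + 0.4007k
-0.4318 + 0.7795i - 0.2128j + 0.4007k


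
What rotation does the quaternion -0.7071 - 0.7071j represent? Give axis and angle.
axis = (0, -1, 0), θ = 3π/2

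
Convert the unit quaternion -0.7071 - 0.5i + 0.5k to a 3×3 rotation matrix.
[[0.5, 0.7071, -0.5], [-0.7071, 0, -0.7071], [-0.5, 0.7071, 0.5]]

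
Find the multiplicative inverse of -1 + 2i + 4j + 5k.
-0.0217 - 0.0435i - 0.087j - 0.1087k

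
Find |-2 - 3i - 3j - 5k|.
√47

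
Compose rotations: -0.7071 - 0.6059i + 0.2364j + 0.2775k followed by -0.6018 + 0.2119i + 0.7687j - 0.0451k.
0.3847 + 0.4388i - 0.7173j + 0.3807k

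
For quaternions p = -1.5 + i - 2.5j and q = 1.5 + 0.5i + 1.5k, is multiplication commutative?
No: pq = -2.75 - 3i - 5.25j - k ≠ -2.75 + 4.5i - 2.25j - 3.5k = qp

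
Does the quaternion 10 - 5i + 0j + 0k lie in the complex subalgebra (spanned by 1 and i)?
Yes. The quaternion 10 - 5i has j- and k-coefficients y = z = 0, so it lies in the complex subalgebra spanned by 1 and i.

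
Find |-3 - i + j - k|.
√12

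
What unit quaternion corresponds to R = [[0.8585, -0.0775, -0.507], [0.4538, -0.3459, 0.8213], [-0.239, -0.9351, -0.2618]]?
0.5592 - 0.7852i - 0.1198j + 0.2375k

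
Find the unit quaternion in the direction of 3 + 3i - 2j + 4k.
0.4867 + 0.4867i - 0.3244j + 0.6489k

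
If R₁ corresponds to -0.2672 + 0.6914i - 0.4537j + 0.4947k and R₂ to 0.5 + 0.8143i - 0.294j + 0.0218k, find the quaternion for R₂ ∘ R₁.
-0.8408 - 0.0074i - 0.5361j + 0.0753k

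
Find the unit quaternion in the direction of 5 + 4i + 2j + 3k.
0.6804 + 0.5443i + 0.2722j + 0.4082k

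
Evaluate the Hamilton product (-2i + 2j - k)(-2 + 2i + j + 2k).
4 + 9i - 2j - 4k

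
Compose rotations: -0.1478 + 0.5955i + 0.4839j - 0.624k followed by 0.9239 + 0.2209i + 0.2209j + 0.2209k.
-0.2372 + 0.2728i + 0.6838j - 0.6338k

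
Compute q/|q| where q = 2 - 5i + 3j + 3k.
0.2917 - 0.7293i + 0.4376j + 0.4376k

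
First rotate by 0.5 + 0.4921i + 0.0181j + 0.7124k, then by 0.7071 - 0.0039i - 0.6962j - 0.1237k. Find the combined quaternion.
0.4562 - 0.1477i - 0.3934j + 0.7844k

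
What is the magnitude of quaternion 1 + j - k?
√3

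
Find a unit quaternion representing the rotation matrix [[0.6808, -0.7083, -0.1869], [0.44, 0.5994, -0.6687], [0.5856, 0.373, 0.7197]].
0.866 + 0.3007i - 0.223j + 0.3315k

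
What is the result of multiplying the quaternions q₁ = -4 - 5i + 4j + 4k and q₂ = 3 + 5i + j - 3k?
21 - 51i + 13j - k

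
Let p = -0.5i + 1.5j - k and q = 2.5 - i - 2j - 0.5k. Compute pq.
2 - 4i + 4.5j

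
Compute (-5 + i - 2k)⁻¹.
-0.1667 - 0.0333i + 0.0667k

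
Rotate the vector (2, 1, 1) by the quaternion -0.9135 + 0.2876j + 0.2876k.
(1.338, -0.051, 2.051)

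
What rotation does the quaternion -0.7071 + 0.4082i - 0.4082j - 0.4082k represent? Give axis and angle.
axis = (√3/3, -√3/3, -√3/3), θ = 3π/2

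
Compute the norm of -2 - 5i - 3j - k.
√39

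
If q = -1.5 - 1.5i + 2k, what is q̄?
-1.5 + 1.5i - 2k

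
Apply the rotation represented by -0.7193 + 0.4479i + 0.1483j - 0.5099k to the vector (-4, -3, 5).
(-3.293, -1.236, 6.134)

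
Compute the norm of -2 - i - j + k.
√7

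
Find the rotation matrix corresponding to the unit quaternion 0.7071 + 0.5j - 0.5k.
[[0, 0.7071, 0.7071], [-0.7071, 0.5, -0.5], [-0.7071, -0.5, 0.5]]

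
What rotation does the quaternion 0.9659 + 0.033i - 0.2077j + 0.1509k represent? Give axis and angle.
axis = (0.1275, -0.8024, 0.583), θ = π/6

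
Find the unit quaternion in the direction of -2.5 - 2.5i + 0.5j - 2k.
-0.6108 - 0.6108i + 0.1222j - 0.4887k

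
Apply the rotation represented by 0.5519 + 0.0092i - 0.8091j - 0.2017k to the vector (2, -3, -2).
(0.389, -3.863, 1.388)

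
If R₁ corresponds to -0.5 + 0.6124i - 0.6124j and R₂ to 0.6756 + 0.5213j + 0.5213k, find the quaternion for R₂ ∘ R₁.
-0.0186 + 0.733i - 0.3551j - 0.5799k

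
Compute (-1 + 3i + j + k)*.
-1 - 3i - j - k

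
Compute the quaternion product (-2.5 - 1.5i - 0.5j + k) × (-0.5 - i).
-0.25 + 3.25i - 0.75j - k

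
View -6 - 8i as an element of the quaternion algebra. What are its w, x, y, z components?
-6 - 8i + 0j + 0k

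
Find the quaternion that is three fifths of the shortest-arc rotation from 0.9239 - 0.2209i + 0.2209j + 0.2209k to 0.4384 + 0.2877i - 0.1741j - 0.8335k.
0.8482 + 0.0996i - 0.0121j - 0.5201k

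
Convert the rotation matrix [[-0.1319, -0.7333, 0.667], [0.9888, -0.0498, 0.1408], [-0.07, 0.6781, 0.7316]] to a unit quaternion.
0.6225 + 0.2158i + 0.296j + 0.6916k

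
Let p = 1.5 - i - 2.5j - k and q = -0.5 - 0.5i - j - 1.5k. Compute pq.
-5.25 + 2.5i - 1.25j - 2k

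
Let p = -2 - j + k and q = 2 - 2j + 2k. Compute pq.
-8 + 2j - 2k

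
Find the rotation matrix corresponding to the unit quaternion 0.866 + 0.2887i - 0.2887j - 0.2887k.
[[0.6666, 0.3333, -0.6667], [-0.6667, 0.6666, -0.3333], [0.3333, 0.6667, 0.6666]]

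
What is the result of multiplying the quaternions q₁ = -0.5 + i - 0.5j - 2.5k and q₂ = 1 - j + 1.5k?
2.75 - 2.25i - 1.5j - 4.25k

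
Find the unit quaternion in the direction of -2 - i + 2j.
-0.6667 - 0.3333i + 0.6667j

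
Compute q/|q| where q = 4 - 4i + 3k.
0.6247 - 0.6247i + 0.4685k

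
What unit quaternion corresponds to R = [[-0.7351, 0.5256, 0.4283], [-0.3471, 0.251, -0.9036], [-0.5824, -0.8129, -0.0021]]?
0.3584 + 0.0633i + 0.705j - 0.6087k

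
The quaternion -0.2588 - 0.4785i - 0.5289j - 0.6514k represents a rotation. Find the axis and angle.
axis = (-0.4954, -0.5476, -0.6744), θ = 7π/6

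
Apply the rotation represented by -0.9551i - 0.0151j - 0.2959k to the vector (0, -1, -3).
(-1.725, 0.973, 2.466)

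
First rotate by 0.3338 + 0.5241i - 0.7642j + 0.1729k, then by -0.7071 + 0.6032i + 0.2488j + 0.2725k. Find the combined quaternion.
-0.4091 + 0.082i + 0.6619j - 0.6227k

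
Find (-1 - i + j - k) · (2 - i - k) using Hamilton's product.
-4 - 2i + 2j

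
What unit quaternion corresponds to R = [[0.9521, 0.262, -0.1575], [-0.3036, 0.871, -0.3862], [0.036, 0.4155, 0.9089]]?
0.9659 + 0.2075i - 0.0501j - 0.1464k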